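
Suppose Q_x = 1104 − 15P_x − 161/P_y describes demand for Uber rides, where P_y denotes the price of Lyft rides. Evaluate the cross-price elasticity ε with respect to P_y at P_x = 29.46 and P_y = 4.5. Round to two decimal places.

0.06

At P_x = 29.46 and P_y = 4.5: Q_x = 626.322.
∂Q_x/∂P_y = 161/P_y² = 7.9506.
ε = (∂Q_x/∂P_y)(P_y/Q_x) = 7.9506 × (4.5/626.322) ≈ 0.06.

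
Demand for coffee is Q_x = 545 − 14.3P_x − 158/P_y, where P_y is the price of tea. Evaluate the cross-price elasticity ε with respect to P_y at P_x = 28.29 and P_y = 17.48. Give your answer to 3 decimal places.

At P_x = 28.29 and P_y = 17.48: Q_x = 131.414.
∂Q_x/∂P_y = 158/P_y² = 0.5171.
ε = (∂Q_x/∂P_y)(P_y/Q_x) = 0.5171 × (17.48/131.414) ≈ 0.069.

0.069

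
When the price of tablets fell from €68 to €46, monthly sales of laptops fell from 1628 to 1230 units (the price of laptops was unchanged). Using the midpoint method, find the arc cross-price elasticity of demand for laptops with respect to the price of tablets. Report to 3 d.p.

0.722

ΔQ_A = 1230 − 1628 = -398; ΔP_B = 46 − 68 = -22.
Midpoints: Q̄_A = 1429.0, P̄_B = 57.00.
ε = (ΔQ_A/Q̄_A)/(ΔP_B/P̄_B) = (-398/1429.0)/(-22/57.00) ≈ 0.722.
ε > 0: laptops and tablets are substitutes.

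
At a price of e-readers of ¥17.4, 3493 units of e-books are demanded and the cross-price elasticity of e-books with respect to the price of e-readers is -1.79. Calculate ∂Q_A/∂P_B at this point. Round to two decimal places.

ε = (∂Q_A/∂P_B)·(P_B/Q_A) ⇒ ∂Q_A/∂P_B = ε·Q_A/P_B = -1.79 × 3493/17.4 ≈ -359.34.

-359.34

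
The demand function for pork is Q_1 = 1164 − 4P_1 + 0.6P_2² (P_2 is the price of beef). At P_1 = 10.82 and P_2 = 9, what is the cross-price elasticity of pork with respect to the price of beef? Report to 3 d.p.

At P_1 = 10.82 and P_2 = 9: Q_1 = 1169.32.
∂Q_1/∂P_2 = 1.2P_2 = 1.2(9) = 10.8000.
ε = (∂Q_1/∂P_2)(P_2/Q_1) = 10.8000 × (9/1169.32) ≈ 0.083.

0.083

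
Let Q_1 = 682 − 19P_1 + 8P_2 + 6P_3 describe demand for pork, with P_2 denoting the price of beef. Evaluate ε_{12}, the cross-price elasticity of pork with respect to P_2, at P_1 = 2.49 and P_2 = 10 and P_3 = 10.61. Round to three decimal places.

At P_1 = 2.49 and P_2 = 10 and P_3 = 10.61: Q_1 = 778.35.
∂Q_1/∂P_2 = 8.
ε = (∂Q_1/∂P_2)(P_2/Q_1) = 8 × (10/778.35) ≈ 0.103.
Since ε > 0, pork and beef are substitutes.

0.103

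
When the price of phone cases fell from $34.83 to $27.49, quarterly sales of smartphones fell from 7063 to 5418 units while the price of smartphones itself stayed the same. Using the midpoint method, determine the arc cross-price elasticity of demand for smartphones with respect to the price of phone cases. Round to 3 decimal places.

ΔQ_A = 5418 − 7063 = -1645; ΔP_B = 27.49 − 34.83 = -7.34.
Midpoints: Q̄_A = 6240.5, P̄_B = 31.16.
ε = (ΔQ_A/Q̄_A)/(ΔP_B/P̄_B) = (-1645/6240.5)/(-7.34/31.16) ≈ 1.119.

1.119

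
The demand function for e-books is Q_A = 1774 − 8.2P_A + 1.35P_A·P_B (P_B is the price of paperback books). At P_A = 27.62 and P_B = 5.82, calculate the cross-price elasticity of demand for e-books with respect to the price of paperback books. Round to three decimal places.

0.123

At P_A = 27.62 and P_B = 5.82: Q_A = 1764.526.
∂Q_A/∂P_B = 1.35P_A = 1.35(27.62) = 37.2870.
ε = (∂Q_A/∂P_B)(P_B/Q_A) = 37.2870 × (5.82/1764.526) ≈ 0.123.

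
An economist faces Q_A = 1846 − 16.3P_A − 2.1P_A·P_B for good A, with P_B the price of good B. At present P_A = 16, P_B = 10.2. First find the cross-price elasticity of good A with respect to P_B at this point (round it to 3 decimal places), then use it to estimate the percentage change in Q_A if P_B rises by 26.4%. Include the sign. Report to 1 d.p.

At P_A = 16, P_B = 10.2: Q_A = 1242.48.
∂Q_A/∂P_B = -2.1P_A = -33.6000.
ε = (∂Q_A/∂P_B)(P_B/Q_A) = -33.6000 × 10.2/1242.48 ≈ -0.276.
%ΔQ_A ≈ ε × %ΔP_B = -0.276 × (26.4%) = -7.3%.

-7.3%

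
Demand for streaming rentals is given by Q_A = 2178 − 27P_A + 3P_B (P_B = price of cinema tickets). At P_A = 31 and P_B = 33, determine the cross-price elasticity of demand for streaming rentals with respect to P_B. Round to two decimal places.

0.07

At P_A = 31 and P_B = 33: Q_A = 1440.
∂Q_A/∂P_B = 3.
ε = (∂Q_A/∂P_B)(P_B/Q_A) = 3 × (33/1440) ≈ 0.07.
Since ε > 0, streaming rentals and cinema tickets are substitutes.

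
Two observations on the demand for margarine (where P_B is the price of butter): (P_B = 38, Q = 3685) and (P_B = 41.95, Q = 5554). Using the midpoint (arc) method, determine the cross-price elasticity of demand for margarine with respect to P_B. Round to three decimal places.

ΔQ_A = 5554 − 3685 = 1869; ΔP_B = 41.95 − 38 = 3.95.
Midpoints: Q̄_A = 4619.5, P̄_B = 39.98.
ε = (ΔQ_A/Q̄_A)/(ΔP_B/P̄_B) = (1869/4619.5)/(3.95/39.98) ≈ 4.095.

4.095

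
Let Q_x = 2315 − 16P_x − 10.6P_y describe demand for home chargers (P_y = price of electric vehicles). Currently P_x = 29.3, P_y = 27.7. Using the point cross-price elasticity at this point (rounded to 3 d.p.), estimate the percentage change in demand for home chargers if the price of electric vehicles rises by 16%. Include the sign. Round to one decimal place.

-3.0%

At P_x = 29.3, P_y = 27.7: Q_x = 1552.58.
∂Q_x/∂P_y = -10.6.
ε = (∂Q_x/∂P_y)(P_y/Q_x) = -10.6000 × 27.7/1552.58 ≈ -0.189.
%ΔQ_x ≈ ε × %ΔP_y = -0.189 × (16%) = -3.0%.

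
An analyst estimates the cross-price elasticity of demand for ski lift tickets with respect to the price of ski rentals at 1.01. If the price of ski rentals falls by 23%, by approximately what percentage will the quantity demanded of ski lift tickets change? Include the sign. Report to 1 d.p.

%ΔQ ≈ ε × %ΔP of ski rentals = 1.01 × (-23%) = -23.2%.

-23.2%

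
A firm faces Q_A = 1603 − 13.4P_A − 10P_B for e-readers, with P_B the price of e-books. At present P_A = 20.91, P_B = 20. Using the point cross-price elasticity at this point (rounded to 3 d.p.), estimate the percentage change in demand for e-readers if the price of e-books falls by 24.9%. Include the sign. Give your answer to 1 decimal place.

At P_A = 20.91, P_B = 20: Q_A = 1122.806.
∂Q_A/∂P_B = -10.
ε = (∂Q_A/∂P_B)(P_B/Q_A) = -10.0000 × 20/1122.806 ≈ -0.178.
%ΔQ_A ≈ ε × %ΔP_B = -0.178 × (-24.9%) = 4.4%.

4.4%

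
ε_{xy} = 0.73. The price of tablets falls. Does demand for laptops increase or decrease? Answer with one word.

decrease

ε > 0 and the price of tablets falls, so the quantity of laptops moves in the same direction: it decreases.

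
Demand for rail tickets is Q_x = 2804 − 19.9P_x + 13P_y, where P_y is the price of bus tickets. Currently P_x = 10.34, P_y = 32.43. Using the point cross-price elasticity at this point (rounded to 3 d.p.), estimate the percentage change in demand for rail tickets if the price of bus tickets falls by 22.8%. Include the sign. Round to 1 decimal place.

At P_x = 10.34, P_y = 32.43: Q_x = 3019.824.
∂Q_x/∂P_y = 13.
ε = (∂Q_x/∂P_y)(P_y/Q_x) = 13.0000 × 32.43/3019.824 ≈ 0.140.
%ΔQ_x ≈ ε × %ΔP_y = 0.140 × (-22.8%) = -3.2%.

-3.2%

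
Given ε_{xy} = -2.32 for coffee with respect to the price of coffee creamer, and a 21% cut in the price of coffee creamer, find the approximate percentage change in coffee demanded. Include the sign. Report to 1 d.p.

%ΔQ ≈ ε × %ΔP of coffee creamer = -2.32 × (-21%) = 48.7%.
Demand for coffee rises by about 48.7%.

48.7%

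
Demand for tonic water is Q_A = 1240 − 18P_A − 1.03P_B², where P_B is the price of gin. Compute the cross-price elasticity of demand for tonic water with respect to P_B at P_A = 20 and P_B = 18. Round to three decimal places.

At P_A = 20 and P_B = 18: Q_A = 546.28.
∂Q_A/∂P_B = -2.06P_B = -2.06(18) = -37.0800.
ε = (∂Q_A/∂P_B)(P_B/Q_A) = -37.0800 × (18/546.28) ≈ -1.222.
ε < 0: complements.

-1.222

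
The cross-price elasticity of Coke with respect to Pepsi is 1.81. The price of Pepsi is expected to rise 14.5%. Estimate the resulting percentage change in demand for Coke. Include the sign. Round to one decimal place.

26.2%

%ΔQ ≈ ε × %ΔP of Pepsi = 1.81 × (14.5%) = 26.2%.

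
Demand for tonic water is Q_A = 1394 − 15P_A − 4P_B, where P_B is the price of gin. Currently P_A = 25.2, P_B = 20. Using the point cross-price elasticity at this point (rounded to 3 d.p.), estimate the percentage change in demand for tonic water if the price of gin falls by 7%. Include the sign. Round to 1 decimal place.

At P_A = 25.2, P_B = 20: Q_A = 936.
∂Q_A/∂P_B = -4.
ε = (∂Q_A/∂P_B)(P_B/Q_A) = -4.0000 × 20/936 ≈ -0.085.
%ΔQ_A ≈ ε × %ΔP_B = -0.085 × (-7%) = 0.6%.

0.6%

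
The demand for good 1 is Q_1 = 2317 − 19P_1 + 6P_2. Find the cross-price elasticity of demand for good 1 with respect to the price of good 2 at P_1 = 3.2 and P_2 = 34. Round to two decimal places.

At P_1 = 3.2 and P_2 = 34: Q_1 = 2460.2.
∂Q_1/∂P_2 = 6.
ε = (∂Q_1/∂P_2)(P_2/Q_1) = 6 × (34/2460.2) ≈ 0.08.
Since ε > 0, good 1 and good 2 are substitutes.

0.08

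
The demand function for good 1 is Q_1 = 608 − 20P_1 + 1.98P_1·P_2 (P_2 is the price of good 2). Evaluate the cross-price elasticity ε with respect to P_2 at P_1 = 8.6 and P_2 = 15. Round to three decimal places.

At P_1 = 8.6 and P_2 = 15: Q_1 = 691.42.
∂Q_1/∂P_2 = 1.98P_1 = 1.98(8.6) = 17.0280.
ε = (∂Q_1/∂P_2)(P_2/Q_1) = 17.0280 × (15/691.42) ≈ 0.369.
ε > 0: substitutes.

0.369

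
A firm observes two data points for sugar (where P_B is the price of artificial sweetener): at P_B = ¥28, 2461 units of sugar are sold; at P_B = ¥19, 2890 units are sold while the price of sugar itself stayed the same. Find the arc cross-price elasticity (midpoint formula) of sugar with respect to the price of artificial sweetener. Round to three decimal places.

-0.419

ΔQ_A = 2890 − 2461 = 429; ΔP_B = 19 − 28 = -9.
Midpoints: Q̄_A = 2675.5, P̄_B = 23.50.
ε = (ΔQ_A/Q̄_A)/(ΔP_B/P̄_B) = (429/2675.5)/(-9/23.50) ≈ -0.419.
ε < 0: sugar and artificial sweetener are complements.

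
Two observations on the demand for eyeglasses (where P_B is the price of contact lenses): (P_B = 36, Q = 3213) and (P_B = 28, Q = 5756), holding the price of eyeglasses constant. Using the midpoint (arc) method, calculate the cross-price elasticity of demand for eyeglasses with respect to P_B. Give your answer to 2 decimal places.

-2.27

ΔQ_A = 5756 − 3213 = 2543; ΔP_B = 28 − 36 = -8.
Midpoints: Q̄_A = 4484.5, P̄_B = 32.00.
ε = (ΔQ_A/Q̄_A)/(ΔP_B/P̄_B) = (2543/4484.5)/(-8/32.00) ≈ -2.27.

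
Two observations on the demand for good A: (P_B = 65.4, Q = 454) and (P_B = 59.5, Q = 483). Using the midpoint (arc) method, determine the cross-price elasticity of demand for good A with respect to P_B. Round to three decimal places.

ΔQ_A = 483 − 454 = 29; ΔP_B = 59.5 − 65.4 = -5.9.
Midpoints: Q̄_A = 468.5, P̄_B = 62.45.
ε = (ΔQ_A/Q̄_A)/(ΔP_B/P̄_B) = (29/468.5)/(-5.9/62.45) ≈ -0.655.

-0.655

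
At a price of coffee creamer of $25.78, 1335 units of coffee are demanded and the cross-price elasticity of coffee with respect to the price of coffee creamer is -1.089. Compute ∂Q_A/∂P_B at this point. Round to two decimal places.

-56.39

ε = (∂Q_A/∂P_B)·(P_B/Q_A) ⇒ ∂Q_A/∂P_B = ε·Q_A/P_B = -1.089 × 1335/25.78 ≈ -56.39.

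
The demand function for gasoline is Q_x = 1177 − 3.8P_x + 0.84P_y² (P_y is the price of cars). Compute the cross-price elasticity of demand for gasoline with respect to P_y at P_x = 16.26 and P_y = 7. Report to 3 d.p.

At P_x = 16.26 and P_y = 7: Q_x = 1156.372.
∂Q_x/∂P_y = 1.68P_y = 1.68(7) = 11.7600.
ε = (∂Q_x/∂P_y)(P_y/Q_x) = 11.7600 × (7/1156.372) ≈ 0.071.

0.071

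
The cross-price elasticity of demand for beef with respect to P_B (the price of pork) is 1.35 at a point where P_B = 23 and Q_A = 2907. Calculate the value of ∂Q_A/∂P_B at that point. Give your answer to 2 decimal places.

ε = (∂Q_A/∂P_B)·(P_B/Q_A) ⇒ ∂Q_A/∂P_B = ε·Q_A/P_B = 1.35 × 2907/23 ≈ 170.63.

170.63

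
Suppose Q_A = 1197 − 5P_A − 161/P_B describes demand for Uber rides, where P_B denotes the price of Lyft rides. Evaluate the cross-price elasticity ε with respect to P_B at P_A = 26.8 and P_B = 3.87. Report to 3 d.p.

At P_A = 26.8 and P_B = 3.87: Q_A = 1021.398.
∂Q_A/∂P_B = 161/P_B² = 10.7499.
ε = (∂Q_A/∂P_B)(P_B/Q_A) = 10.7499 × (3.87/1021.398) ≈ 0.041.
ε > 0: substitutes.

0.041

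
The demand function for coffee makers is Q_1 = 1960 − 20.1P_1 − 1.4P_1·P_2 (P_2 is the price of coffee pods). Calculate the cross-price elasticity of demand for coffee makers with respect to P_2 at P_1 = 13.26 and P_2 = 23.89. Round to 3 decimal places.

-0.355

At P_1 = 13.26 and P_2 = 23.89: Q_1 = 1249.980.
∂Q_1/∂P_2 = -1.4P_1 = -1.4(13.26) = -18.5640.
ε = (∂Q_1/∂P_2)(P_2/Q_1) = -18.5640 × (23.89/1249.980) ≈ -0.355.
ε < 0: complements.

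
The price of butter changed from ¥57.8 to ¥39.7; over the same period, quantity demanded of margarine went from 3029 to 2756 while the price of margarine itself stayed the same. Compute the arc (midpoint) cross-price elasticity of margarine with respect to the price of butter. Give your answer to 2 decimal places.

0.25

ΔQ_A = 2756 − 3029 = -273; ΔP_B = 39.7 − 57.8 = -18.1.
Midpoints: Q̄_A = 2892.5, P̄_B = 48.75.
ε = (ΔQ_A/Q̄_A)/(ΔP_B/P̄_B) = (-273/2892.5)/(-18.1/48.75) ≈ 0.25.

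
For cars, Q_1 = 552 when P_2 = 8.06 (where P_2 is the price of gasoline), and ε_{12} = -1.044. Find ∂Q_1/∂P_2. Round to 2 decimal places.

-71.50

ε = (∂Q_1/∂P_2)·(P_2/Q_1) ⇒ ∂Q_1/∂P_2 = ε·Q_1/P_2 = -1.044 × 552/8.06 ≈ -71.50.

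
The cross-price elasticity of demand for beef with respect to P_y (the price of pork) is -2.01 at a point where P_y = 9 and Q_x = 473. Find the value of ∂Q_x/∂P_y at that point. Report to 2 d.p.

ε = (∂Q_x/∂P_y)·(P_y/Q_x) ⇒ ∂Q_x/∂P_y = ε·Q_x/P_y = -2.01 × 473/9 ≈ -105.64.

-105.64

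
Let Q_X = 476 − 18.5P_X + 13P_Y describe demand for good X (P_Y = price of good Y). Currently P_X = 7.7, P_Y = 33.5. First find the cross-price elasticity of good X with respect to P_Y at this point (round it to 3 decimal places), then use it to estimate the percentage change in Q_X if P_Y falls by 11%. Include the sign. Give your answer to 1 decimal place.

At P_X = 7.7, P_Y = 33.5: Q_X = 769.05.
∂Q_X/∂P_Y = 13.
ε = (∂Q_X/∂P_Y)(P_Y/Q_X) = 13.0000 × 33.5/769.05 ≈ 0.566.
%ΔQ_X ≈ ε × %ΔP_Y = 0.566 × (-11%) = -6.2%.

-6.2%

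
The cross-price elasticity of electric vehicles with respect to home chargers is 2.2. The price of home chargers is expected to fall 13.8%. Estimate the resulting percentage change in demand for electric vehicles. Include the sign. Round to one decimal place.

-30.4%

%ΔQ ≈ ε × %ΔP of home chargers = 2.2 × (-13.8%) = -30.4%.
Demand for electric vehicles falls by about 30.4%.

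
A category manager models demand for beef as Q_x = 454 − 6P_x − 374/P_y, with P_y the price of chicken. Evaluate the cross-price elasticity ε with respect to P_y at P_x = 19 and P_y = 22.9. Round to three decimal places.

0.050

At P_x = 19 and P_y = 22.9: Q_x = 323.668.
∂Q_x/∂P_y = 374/P_y² = 0.7132.
ε = (∂Q_x/∂P_y)(P_y/Q_x) = 0.7132 × (22.9/323.668) ≈ 0.050.
ε > 0: substitutes.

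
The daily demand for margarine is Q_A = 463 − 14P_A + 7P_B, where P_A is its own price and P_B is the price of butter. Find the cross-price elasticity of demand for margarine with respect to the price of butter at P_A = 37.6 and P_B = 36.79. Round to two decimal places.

1.33

At P_A = 37.6 and P_B = 36.79: Q_A = 194.13.
∂Q_A/∂P_B = 7.
ε = (∂Q_A/∂P_B)(P_B/Q_A) = 7 × (36.79/194.13) ≈ 1.33.
Since ε > 0, margarine and butter are substitutes.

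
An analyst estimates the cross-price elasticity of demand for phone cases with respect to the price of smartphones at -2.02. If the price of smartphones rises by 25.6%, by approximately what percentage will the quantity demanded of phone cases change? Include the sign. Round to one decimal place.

-51.7%

%ΔQ ≈ ε × %ΔP of smartphones = -2.02 × (25.6%) = -51.7%.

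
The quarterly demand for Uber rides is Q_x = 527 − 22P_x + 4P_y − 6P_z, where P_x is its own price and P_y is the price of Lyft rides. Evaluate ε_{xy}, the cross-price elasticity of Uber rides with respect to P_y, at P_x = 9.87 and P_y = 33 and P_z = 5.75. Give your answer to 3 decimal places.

At P_x = 9.87 and P_y = 33 and P_z = 5.75: Q_x = 407.36.
∂Q_x/∂P_y = 4.
ε = (∂Q_x/∂P_y)(P_y/Q_x) = 4 × (33/407.36) ≈ 0.324.

0.324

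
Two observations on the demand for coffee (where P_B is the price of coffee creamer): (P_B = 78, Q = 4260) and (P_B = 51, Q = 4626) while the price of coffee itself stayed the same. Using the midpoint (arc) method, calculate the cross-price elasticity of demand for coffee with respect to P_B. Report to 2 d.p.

-0.20

ΔQ_A = 4626 − 4260 = 366; ΔP_B = 51 − 78 = -27.
Midpoints: Q̄_A = 4443.0, P̄_B = 64.50.
ε = (ΔQ_A/Q̄_A)/(ΔP_B/P̄_B) = (366/4443.0)/(-27/64.50) ≈ -0.20.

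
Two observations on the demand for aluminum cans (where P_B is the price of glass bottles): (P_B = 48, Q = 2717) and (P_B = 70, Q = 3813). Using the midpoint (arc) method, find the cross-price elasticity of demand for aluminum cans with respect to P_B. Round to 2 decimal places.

0.90

ΔQ_A = 3813 − 2717 = 1096; ΔP_B = 70 − 48 = 22.
Midpoints: Q̄_A = 3265.0, P̄_B = 59.00.
ε = (ΔQ_A/Q̄_A)/(ΔP_B/P̄_B) = (1096/3265.0)/(22/59.00) ≈ 0.90.
ε > 0: aluminum cans and glass bottles are substitutes.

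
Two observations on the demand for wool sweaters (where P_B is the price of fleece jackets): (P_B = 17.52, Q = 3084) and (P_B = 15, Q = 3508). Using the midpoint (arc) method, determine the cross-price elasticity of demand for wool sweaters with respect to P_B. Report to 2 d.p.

-0.83

ΔQ_A = 3508 − 3084 = 424; ΔP_B = 15 − 17.52 = -2.52.
Midpoints: Q̄_A = 3296.0, P̄_B = 16.26.
ε = (ΔQ_A/Q̄_A)/(ΔP_B/P̄_B) = (424/3296.0)/(-2.52/16.26) ≈ -0.83.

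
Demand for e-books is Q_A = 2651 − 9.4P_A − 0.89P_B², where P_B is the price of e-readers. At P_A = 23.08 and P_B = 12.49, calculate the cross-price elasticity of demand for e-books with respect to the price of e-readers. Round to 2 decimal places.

-0.12

At P_A = 23.08 and P_B = 12.49: Q_A = 2295.208.
∂Q_A/∂P_B = -1.78P_B = -1.78(12.49) = -22.2322.
ε = (∂Q_A/∂P_B)(P_B/Q_A) = -22.2322 × (12.49/2295.208) ≈ -0.12.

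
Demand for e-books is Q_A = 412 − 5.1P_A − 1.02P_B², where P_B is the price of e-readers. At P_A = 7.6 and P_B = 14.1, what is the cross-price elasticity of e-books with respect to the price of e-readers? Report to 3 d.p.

At P_A = 7.6 and P_B = 14.1: Q_A = 170.454.
∂Q_A/∂P_B = -2.04P_B = -2.04(14.1) = -28.7640.
ε = (∂Q_A/∂P_B)(P_B/Q_A) = -28.7640 × (14.1/170.454) ≈ -2.379.
ε < 0: complements.

-2.379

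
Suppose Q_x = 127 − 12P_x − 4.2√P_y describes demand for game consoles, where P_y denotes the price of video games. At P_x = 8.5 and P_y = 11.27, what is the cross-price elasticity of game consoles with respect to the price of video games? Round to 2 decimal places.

At P_x = 8.5 and P_y = 11.27: Q_x = 10.900.
∂Q_x/∂P_y = -4.2/(2√P_y) = -4.2/(2√11.27) = -0.6255.
ε = (∂Q_x/∂P_y)(P_y/Q_x) = -0.6255 × (11.27/10.900) ≈ -0.65.
ε < 0: complements.

-0.65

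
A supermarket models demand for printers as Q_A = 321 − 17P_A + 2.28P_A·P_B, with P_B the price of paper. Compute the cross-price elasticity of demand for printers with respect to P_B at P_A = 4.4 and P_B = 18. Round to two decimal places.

At P_A = 4.4 and P_B = 18: Q_A = 426.776.
∂Q_A/∂P_B = 2.28P_A = 2.28(4.4) = 10.0320.
ε = (∂Q_A/∂P_B)(P_B/Q_A) = 10.0320 × (18/426.776) ≈ 0.42.
ε > 0: substitutes.

0.42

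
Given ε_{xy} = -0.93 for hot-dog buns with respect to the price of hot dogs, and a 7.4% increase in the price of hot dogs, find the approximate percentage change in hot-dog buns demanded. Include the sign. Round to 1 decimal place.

%ΔQ ≈ ε × %ΔP of hot dogs = -0.93 × (7.4%) = -6.9%.

-6.9%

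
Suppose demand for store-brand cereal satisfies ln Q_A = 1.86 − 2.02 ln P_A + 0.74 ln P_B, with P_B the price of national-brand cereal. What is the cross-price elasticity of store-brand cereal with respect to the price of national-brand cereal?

0.74

In a log-linear (constant-elasticity) demand function, the coefficient on ln P_B is the cross-price elasticity.
ε = 0.74. Positive, so store-brand cereal and national-brand cereal are substitutes.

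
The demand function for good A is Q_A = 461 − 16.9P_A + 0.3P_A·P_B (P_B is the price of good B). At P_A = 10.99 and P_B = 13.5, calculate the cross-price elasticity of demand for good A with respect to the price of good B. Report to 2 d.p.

At P_A = 10.99 and P_B = 13.5: Q_A = 319.779.
∂Q_A/∂P_B = 0.3P_A = 0.3(10.99) = 3.2970.
ε = (∂Q_A/∂P_B)(P_B/Q_A) = 3.2970 × (13.5/319.779) ≈ 0.14.
ε > 0: substitutes.

0.14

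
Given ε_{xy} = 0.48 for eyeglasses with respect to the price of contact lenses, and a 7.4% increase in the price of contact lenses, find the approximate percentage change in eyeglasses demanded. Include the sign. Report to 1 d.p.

%ΔQ ≈ ε × %ΔP of contact lenses = 0.48 × (7.4%) = 3.6%.

3.6%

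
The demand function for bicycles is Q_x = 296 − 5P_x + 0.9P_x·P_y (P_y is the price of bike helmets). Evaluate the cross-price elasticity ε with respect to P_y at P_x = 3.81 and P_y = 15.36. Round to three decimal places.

At P_x = 3.81 and P_y = 15.36: Q_x = 329.619.
∂Q_x/∂P_y = 0.9P_x = 0.9(3.81) = 3.4290.
ε = (∂Q_x/∂P_y)(P_y/Q_x) = 3.4290 × (15.36/329.619) ≈ 0.160.

0.160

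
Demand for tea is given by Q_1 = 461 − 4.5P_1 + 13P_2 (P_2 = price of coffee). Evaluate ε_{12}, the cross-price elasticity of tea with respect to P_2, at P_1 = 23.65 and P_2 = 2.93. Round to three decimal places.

0.097

At P_1 = 23.65 and P_2 = 2.93: Q_1 = 392.665.
∂Q_1/∂P_2 = 13.
ε = (∂Q_1/∂P_2)(P_2/Q_1) = 13 × (2.93/392.665) ≈ 0.097.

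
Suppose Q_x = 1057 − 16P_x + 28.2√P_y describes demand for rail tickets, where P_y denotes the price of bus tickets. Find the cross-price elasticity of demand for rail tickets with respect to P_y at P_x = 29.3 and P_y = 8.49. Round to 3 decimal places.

At P_x = 29.3 and P_y = 8.49: Q_x = 670.368.
∂Q_x/∂P_y = 28.2/(2√P_y) = 28.2/(2√8.49) = 4.8391.
ε = (∂Q_x/∂P_y)(P_y/Q_x) = 4.8391 × (8.49/670.368) ≈ 0.061.
ε > 0: substitutes.

0.061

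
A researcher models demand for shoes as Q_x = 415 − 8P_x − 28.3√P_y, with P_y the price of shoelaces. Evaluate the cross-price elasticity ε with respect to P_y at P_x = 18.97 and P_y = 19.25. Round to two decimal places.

At P_x = 18.97 and P_y = 19.25: Q_x = 139.074.
∂Q_x/∂P_y = -28.3/(2√P_y) = -28.3/(2√19.25) = -3.2251.
ε = (∂Q_x/∂P_y)(P_y/Q_x) = -3.2251 × (19.25/139.074) ≈ -0.45.
ε < 0: complements.

-0.45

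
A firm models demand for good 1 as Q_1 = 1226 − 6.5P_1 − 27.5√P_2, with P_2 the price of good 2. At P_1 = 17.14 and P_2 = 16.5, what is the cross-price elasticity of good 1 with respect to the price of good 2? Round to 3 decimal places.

At P_1 = 17.14 and P_2 = 16.5: Q_1 = 1002.884.
∂Q_1/∂P_2 = -27.5/(2√P_2) = -27.5/(2√16.5) = -3.3850.
ε = (∂Q_1/∂P_2)(P_2/Q_1) = -3.3850 × (16.5/1002.884) ≈ -0.056.

-0.056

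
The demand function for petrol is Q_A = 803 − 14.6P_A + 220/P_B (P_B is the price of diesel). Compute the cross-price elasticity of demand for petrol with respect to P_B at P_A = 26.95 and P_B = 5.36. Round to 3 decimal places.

-0.091

At P_A = 26.95 and P_B = 5.36: Q_A = 450.575.
∂Q_A/∂P_B = −220/P_B² = -7.6576.
ε = (∂Q_A/∂P_B)(P_B/Q_A) = -7.6576 × (5.36/450.575) ≈ -0.091.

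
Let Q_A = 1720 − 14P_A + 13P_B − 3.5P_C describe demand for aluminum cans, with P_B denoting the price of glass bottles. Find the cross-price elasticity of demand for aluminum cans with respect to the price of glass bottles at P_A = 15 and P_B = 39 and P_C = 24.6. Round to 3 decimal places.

At P_A = 15 and P_B = 39 and P_C = 24.6: Q_A = 1930.9.
∂Q_A/∂P_B = 13.
ε = (∂Q_A/∂P_B)(P_B/Q_A) = 13 × (39/1930.9) ≈ 0.263.
Since ε > 0, aluminum cans and glass bottles are substitutes.

0.263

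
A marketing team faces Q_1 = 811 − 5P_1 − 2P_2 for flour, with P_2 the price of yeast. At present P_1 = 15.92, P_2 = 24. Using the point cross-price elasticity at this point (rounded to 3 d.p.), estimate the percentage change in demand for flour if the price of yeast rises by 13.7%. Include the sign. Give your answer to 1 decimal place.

-1.0%

At P_1 = 15.92, P_2 = 24: Q_1 = 683.4.
∂Q_1/∂P_2 = -2.
ε = (∂Q_1/∂P_2)(P_2/Q_1) = -2.0000 × 24/683.4 ≈ -0.070.
%ΔQ_1 ≈ ε × %ΔP_2 = -0.070 × (13.7%) = -1.0%.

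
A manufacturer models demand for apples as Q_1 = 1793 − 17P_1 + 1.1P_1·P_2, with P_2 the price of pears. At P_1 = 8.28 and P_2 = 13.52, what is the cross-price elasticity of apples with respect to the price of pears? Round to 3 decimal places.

At P_1 = 8.28 and P_2 = 13.52: Q_1 = 1775.380.
∂Q_1/∂P_2 = 1.1P_1 = 1.1(8.28) = 9.1080.
ε = (∂Q_1/∂P_2)(P_2/Q_1) = 9.1080 × (13.52/1775.380) ≈ 0.069.

0.069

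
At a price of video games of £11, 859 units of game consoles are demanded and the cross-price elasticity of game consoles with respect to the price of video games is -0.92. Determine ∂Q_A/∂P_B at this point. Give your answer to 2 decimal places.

-71.84

ε = (∂Q_A/∂P_B)·(P_B/Q_A) ⇒ ∂Q_A/∂P_B = ε·Q_A/P_B = -0.92 × 859/11 ≈ -71.84.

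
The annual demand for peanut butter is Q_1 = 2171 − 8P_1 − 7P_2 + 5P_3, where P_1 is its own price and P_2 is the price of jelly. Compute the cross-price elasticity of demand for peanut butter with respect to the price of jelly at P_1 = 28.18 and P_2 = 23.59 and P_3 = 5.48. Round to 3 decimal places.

-0.091

At P_1 = 28.18 and P_2 = 23.59 and P_3 = 5.48: Q_1 = 1807.83.
∂Q_1/∂P_2 = -7.
ε = (∂Q_1/∂P_2)(P_2/Q_1) = -7 × (23.59/1807.83) ≈ -0.091.
Since ε < 0, peanut butter and jelly are complements.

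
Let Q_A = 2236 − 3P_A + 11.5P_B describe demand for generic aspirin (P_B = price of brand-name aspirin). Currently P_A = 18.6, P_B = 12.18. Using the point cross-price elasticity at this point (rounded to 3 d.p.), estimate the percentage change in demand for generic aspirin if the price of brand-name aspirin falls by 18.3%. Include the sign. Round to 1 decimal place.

At P_A = 18.6, P_B = 12.18: Q_A = 2320.27.
∂Q_A/∂P_B = 11.5.
ε = (∂Q_A/∂P_B)(P_B/Q_A) = 11.5000 × 12.18/2320.27 ≈ 0.060.
%ΔQ_A ≈ ε × %ΔP_B = 0.060 × (-18.3%) = -1.1%.

-1.1%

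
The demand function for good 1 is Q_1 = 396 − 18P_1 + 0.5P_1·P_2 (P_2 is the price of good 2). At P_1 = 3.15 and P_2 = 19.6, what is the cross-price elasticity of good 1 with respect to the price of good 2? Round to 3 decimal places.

At P_1 = 3.15 and P_2 = 19.6: Q_1 = 370.17.
∂Q_1/∂P_2 = 0.5P_1 = 0.5(3.15) = 1.5750.
ε = (∂Q_1/∂P_2)(P_2/Q_1) = 1.5750 × (19.6/370.17) ≈ 0.083.

0.083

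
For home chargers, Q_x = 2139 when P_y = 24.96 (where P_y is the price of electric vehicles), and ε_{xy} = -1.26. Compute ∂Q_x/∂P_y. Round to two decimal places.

ε = (∂Q_x/∂P_y)·(P_y/Q_x) ⇒ ∂Q_x/∂P_y = ε·Q_x/P_y = -1.26 × 2139/24.96 ≈ -107.98.

-107.98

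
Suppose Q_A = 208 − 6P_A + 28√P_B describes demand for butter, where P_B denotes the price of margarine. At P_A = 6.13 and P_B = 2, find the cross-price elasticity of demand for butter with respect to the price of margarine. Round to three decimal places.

At P_A = 6.13 and P_B = 2: Q_A = 210.818.
∂Q_A/∂P_B = 28/(2√P_B) = 28/(2√2) = 9.8995.
ε = (∂Q_A/∂P_B)(P_B/Q_A) = 9.8995 × (2/210.818) ≈ 0.094.

0.094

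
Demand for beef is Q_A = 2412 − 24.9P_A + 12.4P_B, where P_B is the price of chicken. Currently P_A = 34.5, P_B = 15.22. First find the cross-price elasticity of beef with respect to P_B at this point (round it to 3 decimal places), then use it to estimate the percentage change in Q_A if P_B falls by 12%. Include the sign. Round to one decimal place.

At P_A = 34.5, P_B = 15.22: Q_A = 1741.678.
∂Q_A/∂P_B = 12.4.
ε = (∂Q_A/∂P_B)(P_B/Q_A) = 12.4000 × 15.22/1741.678 ≈ 0.108.
%ΔQ_A ≈ ε × %ΔP_B = 0.108 × (-12%) = -1.3%.

-1.3%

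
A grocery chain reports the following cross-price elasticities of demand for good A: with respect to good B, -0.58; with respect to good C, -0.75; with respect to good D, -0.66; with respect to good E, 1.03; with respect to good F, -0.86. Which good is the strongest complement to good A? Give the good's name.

good F

Complements have ε < 0. The most negative value is -0.86 (good F).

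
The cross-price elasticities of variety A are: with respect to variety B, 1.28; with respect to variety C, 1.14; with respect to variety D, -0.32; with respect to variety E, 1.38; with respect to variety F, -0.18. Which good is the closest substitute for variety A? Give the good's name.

Substitutes have ε > 0. Among the positive values, 1.38 (variety E) is largest.

variety E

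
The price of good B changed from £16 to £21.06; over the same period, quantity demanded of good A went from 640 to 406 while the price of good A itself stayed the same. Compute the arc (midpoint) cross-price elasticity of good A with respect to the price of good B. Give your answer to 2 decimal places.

-1.64

ΔQ_A = 406 − 640 = -234; ΔP_B = 21.06 − 16 = 5.06.
Midpoints: Q̄_A = 523.0, P̄_B = 18.53.
ε = (ΔQ_A/Q̄_A)/(ΔP_B/P̄_B) = (-234/523.0)/(5.06/18.53) ≈ -1.64.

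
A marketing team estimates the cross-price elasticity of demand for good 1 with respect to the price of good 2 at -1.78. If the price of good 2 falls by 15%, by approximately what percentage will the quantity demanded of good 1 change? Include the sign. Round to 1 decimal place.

%ΔQ ≈ ε × %ΔP of good 2 = -1.78 × (-15%) = 26.7%.

26.7%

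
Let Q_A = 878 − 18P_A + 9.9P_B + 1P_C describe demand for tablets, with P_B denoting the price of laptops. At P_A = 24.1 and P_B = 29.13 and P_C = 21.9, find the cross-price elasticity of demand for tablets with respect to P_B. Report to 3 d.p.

At P_A = 24.1 and P_B = 29.13 and P_C = 21.9: Q_A = 754.487.
∂Q_A/∂P_B = 9.9.
ε = (∂Q_A/∂P_B)(P_B/Q_A) = 9.9 × (29.13/754.487) ≈ 0.382.
Since ε > 0, tablets and laptops are substitutes.

0.382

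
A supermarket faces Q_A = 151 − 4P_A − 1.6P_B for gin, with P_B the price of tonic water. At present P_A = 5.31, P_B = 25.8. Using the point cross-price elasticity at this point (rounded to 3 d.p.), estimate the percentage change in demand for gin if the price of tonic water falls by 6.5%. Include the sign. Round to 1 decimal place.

3.0%

At P_A = 5.31, P_B = 25.8: Q_A = 88.48.
∂Q_A/∂P_B = -1.6.
ε = (∂Q_A/∂P_B)(P_B/Q_A) = -1.6000 × 25.8/88.48 ≈ -0.467.
%ΔQ_A ≈ ε × %ΔP_B = -0.467 × (-6.5%) = 3.0%.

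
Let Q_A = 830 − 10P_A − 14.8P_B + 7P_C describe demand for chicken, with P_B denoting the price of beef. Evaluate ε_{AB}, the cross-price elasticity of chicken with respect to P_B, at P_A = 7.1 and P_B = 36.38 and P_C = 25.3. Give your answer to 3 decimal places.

-1.354

At P_A = 7.1 and P_B = 36.38 and P_C = 25.3: Q_A = 397.676.
∂Q_A/∂P_B = -14.8.
ε = (∂Q_A/∂P_B)(P_B/Q_A) = -14.8 × (36.38/397.676) ≈ -1.354.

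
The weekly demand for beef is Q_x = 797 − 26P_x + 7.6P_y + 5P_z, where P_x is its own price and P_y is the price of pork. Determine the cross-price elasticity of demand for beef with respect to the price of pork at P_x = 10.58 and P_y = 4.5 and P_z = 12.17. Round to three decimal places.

At P_x = 10.58 and P_y = 4.5 and P_z = 12.17: Q_x = 616.97.
∂Q_x/∂P_y = 7.6.
ε = (∂Q_x/∂P_y)(P_y/Q_x) = 7.6 × (4.5/616.97) ≈ 0.055.

0.055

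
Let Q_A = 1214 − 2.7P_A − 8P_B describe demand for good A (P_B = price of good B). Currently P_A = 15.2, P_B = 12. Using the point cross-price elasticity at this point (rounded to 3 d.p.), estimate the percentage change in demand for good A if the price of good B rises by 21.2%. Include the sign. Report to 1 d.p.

At P_A = 15.2, P_B = 12: Q_A = 1076.96.
∂Q_A/∂P_B = -8.
ε = (∂Q_A/∂P_B)(P_B/Q_A) = -8.0000 × 12/1076.96 ≈ -0.089.
%ΔQ_A ≈ ε × %ΔP_B = -0.089 × (21.2%) = -1.9%.

-1.9%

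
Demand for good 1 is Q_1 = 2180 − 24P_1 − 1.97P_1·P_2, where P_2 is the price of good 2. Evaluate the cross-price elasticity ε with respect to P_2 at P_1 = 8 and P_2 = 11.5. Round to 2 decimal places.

-0.10

At P_1 = 8 and P_2 = 11.5: Q_1 = 1806.76.
∂Q_1/∂P_2 = -1.97P_1 = -1.97(8) = -15.7600.
ε = (∂Q_1/∂P_2)(P_2/Q_1) = -15.7600 × (11.5/1806.76) ≈ -0.10.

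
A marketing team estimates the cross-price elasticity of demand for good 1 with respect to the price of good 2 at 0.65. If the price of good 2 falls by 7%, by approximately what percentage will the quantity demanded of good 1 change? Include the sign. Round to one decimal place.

%ΔQ ≈ ε × %ΔP of good 2 = 0.65 × (-7%) = -4.6%.
Demand for good 1 falls by about 4.6%.

-4.6%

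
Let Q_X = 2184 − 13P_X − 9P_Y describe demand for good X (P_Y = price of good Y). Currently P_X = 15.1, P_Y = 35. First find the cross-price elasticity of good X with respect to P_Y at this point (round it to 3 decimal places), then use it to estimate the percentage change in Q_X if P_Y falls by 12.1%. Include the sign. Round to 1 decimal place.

At P_X = 15.1, P_Y = 35: Q_X = 1672.7.
∂Q_X/∂P_Y = -9.
ε = (∂Q_X/∂P_Y)(P_Y/Q_X) = -9.0000 × 35/1672.7 ≈ -0.188.
%ΔQ_X ≈ ε × %ΔP_Y = -0.188 × (-12.1%) = 2.3%.

2.3%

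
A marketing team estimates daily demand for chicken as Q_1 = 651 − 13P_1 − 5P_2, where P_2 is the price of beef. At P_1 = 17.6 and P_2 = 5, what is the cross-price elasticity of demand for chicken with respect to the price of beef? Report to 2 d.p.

-0.06

At P_1 = 17.6 and P_2 = 5: Q_1 = 397.2.
∂Q_1/∂P_2 = -5.
ε = (∂Q_1/∂P_2)(P_2/Q_1) = -5 × (5/397.2) ≈ -0.06.
Since ε < 0, chicken and beef are complements.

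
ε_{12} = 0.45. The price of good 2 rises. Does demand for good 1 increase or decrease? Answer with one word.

increase

ε > 0 and the price of good 2 rises, so the quantity of good 1 moves in the same direction: it increases.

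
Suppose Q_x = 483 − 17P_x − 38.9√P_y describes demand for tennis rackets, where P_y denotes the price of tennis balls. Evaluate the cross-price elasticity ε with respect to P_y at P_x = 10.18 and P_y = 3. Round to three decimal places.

At P_x = 10.18 and P_y = 3: Q_x = 242.563.
∂Q_x/∂P_y = -38.9/(2√P_y) = -38.9/(2√3) = -11.2295.
ε = (∂Q_x/∂P_y)(P_y/Q_x) = -11.2295 × (3/242.563) ≈ -0.139.

-0.139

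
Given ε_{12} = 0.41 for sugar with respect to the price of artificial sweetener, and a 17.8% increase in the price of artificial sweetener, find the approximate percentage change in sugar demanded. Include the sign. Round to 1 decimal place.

%ΔQ ≈ ε × %ΔP of artificial sweetener = 0.41 × (17.8%) = 7.3%.

7.3%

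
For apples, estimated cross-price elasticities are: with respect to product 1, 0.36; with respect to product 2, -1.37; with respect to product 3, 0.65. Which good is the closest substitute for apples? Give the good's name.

product 3

Substitutes have ε > 0. Among the positive values, 0.65 (product 3) is largest.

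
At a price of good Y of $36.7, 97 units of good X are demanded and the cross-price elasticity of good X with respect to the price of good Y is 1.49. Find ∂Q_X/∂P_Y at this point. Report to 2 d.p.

ε = (∂Q_X/∂P_Y)·(P_Y/Q_X) ⇒ ∂Q_X/∂P_Y = ε·Q_X/P_Y = 1.49 × 97/36.7 ≈ 3.94.

3.94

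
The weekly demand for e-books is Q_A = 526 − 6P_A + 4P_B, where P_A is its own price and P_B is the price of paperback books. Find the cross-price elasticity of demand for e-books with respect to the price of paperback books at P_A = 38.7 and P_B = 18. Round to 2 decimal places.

0.20

At P_A = 38.7 and P_B = 18: Q_A = 365.8.
∂Q_A/∂P_B = 4.
ε = (∂Q_A/∂P_B)(P_B/Q_A) = 4 × (18/365.8) ≈ 0.20.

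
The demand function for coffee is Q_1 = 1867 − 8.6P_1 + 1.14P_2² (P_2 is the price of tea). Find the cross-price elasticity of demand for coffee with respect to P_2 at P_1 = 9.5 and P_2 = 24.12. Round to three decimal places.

0.542

At P_1 = 9.5 and P_2 = 24.12: Q_1 = 2448.523.
∂Q_1/∂P_2 = 2.28P_2 = 2.28(24.12) = 54.9936.
ε = (∂Q_1/∂P_2)(P_2/Q_1) = 54.9936 × (24.12/2448.523) ≈ 0.542.
ε > 0: substitutes.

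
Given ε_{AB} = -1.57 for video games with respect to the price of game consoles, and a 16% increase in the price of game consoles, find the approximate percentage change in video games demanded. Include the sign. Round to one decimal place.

%ΔQ ≈ ε × %ΔP of game consoles = -1.57 × (16%) = -25.1%.
Demand for video games falls by about 25.1%.

-25.1%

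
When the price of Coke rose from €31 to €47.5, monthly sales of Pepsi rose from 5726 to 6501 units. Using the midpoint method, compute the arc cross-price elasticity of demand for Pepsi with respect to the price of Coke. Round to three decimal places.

ΔQ_A = 6501 − 5726 = 775; ΔP_B = 47.5 − 31 = 16.5.
Midpoints: Q̄_A = 6113.5, P̄_B = 39.25.
ε = (ΔQ_A/Q̄_A)/(ΔP_B/P̄_B) = (775/6113.5)/(16.5/39.25) ≈ 0.302.

0.302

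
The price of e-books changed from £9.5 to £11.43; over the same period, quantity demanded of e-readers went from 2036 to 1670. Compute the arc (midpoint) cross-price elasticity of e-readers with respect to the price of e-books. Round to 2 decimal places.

-1.07

ΔQ_A = 1670 − 2036 = -366; ΔP_B = 11.43 − 9.5 = 1.93.
Midpoints: Q̄_A = 1853.0, P̄_B = 10.46.
ε = (ΔQ_A/Q̄_A)/(ΔP_B/P̄_B) = (-366/1853.0)/(1.93/10.46) ≈ -1.07.
ε < 0: e-readers and e-books are complements.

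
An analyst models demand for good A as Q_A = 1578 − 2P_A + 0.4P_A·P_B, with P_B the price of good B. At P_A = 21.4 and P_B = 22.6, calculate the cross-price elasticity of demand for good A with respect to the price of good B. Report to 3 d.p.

At P_A = 21.4 and P_B = 22.6: Q_A = 1728.656.
∂Q_A/∂P_B = 0.4P_A = 0.4(21.4) = 8.5600.
ε = (∂Q_A/∂P_B)(P_B/Q_A) = 8.5600 × (22.6/1728.656) ≈ 0.112.

0.112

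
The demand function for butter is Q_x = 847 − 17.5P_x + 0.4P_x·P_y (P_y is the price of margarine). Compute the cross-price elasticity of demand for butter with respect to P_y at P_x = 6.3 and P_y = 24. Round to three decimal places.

At P_x = 6.3 and P_y = 24: Q_x = 797.23.
∂Q_x/∂P_y = 0.4P_x = 0.4(6.3) = 2.5200.
ε = (∂Q_x/∂P_y)(P_y/Q_x) = 2.5200 × (24/797.23) ≈ 0.076.
ε > 0: substitutes.

0.076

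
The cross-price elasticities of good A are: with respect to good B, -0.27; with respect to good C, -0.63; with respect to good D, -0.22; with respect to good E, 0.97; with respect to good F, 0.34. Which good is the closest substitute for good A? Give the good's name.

good E

Substitutes have ε > 0. Among the positive values, 0.97 (good E) is largest.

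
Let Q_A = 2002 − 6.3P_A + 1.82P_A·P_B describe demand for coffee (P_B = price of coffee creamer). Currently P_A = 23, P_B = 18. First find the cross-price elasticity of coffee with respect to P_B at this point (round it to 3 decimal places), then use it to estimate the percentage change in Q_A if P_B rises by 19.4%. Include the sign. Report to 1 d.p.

5.6%

At P_A = 23, P_B = 18: Q_A = 2610.58.
∂Q_A/∂P_B = 1.82P_A = 41.8600.
ε = (∂Q_A/∂P_B)(P_B/Q_A) = 41.8600 × 18/2610.58 ≈ 0.289.
%ΔQ_A ≈ ε × %ΔP_B = 0.289 × (19.4%) = 5.6%.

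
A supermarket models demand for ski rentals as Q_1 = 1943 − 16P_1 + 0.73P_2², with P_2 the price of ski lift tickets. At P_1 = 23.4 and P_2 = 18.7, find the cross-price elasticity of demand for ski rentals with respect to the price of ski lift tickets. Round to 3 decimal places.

At P_1 = 23.4 and P_2 = 18.7: Q_1 = 1823.874.
∂Q_1/∂P_2 = 1.46P_2 = 1.46(18.7) = 27.3020.
ε = (∂Q_1/∂P_2)(P_2/Q_1) = 27.3020 × (18.7/1823.874) ≈ 0.280.

0.280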